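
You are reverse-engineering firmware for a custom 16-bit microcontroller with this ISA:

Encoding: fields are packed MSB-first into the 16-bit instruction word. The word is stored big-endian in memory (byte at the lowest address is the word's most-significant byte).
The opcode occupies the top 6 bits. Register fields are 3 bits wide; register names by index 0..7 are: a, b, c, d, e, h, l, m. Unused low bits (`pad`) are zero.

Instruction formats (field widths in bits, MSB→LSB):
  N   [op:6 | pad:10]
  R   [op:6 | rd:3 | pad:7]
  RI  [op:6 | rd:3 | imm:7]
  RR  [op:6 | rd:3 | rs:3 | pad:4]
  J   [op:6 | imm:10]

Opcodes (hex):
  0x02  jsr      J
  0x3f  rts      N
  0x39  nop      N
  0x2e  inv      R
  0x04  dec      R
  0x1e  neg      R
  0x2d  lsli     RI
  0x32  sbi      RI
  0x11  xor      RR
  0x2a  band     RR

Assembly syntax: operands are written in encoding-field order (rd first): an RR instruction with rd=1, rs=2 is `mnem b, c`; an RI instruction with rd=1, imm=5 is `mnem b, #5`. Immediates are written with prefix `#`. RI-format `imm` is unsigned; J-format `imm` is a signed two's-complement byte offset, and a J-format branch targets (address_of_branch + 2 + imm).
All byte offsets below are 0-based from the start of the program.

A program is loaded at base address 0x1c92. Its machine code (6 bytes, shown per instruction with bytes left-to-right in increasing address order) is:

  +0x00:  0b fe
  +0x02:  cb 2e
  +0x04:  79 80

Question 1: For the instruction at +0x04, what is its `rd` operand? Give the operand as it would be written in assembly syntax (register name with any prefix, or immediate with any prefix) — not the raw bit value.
[04] 79 80 → 0x7980
  opcode bits[15:10]=0x1e: neg/R
  rd@[9:7]=0x3 ⇒ d

d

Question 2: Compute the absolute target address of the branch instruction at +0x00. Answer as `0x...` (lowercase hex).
0x1c92

+0x00: 0b fe ⇒ word 0x0bfe (big)
  top 6b → 0x2 → jsr [J]
  imm: (w>>0)&0x3ff=0x3fe (s10→-2) → #-2
  target = base 0x1c92 + off 0x00 + 2 + imm -2 = 0x1c92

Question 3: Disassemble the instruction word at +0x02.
+0x02: cb 2e ⇒ word 0xcb2e (big)
  op=0xcb2e>>10=0x32 ⇒ sbi (RI)
  [9:7] rd=6 = l
  [6:0] imm=46 = #46

sbi l, #46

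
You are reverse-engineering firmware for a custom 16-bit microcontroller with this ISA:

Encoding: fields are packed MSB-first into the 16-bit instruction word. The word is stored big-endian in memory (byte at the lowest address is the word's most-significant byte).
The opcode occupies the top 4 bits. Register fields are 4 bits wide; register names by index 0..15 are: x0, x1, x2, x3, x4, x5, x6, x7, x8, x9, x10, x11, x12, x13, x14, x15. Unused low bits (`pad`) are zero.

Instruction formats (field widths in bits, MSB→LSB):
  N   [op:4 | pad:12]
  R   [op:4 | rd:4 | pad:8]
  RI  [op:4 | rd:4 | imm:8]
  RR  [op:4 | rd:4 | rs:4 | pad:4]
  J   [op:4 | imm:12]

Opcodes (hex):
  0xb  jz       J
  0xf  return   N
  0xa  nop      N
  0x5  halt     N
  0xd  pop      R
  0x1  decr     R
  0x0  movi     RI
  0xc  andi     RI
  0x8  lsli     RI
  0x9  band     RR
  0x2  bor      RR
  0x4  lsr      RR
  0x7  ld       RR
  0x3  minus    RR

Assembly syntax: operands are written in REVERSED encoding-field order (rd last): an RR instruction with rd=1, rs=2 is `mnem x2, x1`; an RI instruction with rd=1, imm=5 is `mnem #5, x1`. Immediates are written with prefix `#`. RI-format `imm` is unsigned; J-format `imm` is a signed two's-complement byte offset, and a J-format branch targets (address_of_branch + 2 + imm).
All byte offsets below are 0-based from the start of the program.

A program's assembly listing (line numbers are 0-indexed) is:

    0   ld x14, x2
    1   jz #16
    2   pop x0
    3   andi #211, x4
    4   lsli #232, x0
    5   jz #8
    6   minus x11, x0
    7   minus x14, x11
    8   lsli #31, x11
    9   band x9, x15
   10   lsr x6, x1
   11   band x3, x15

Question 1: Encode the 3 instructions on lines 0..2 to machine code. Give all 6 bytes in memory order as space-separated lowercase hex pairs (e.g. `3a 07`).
72 e0 b0 10 d0 00

L0: ld op=0x7:4|rd=2:4|rs=14:4|pad=0:4 ⇒ 0x72e0 ⇒ big 72 e0
L1: jz op=0xb:4|imm=16:12 ⇒ 0xb010 ⇒ big b0 10
L2: pop op=0xd:4|rd=0:4|pad=0:8 ⇒ 0xd000 ⇒ big d0 00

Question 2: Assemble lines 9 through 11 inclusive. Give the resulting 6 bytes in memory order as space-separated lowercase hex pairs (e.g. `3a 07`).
9f 90 41 60 9f 30

L9: band op=0x9:4|rd=15:4|rs=9:4|pad=0:4 ⇒ 0x9f90 ⇒ big 9f 90
L10: lsr op=0x4:4|rd=1:4|rs=6:4|pad=0:4 ⇒ 0x4160 ⇒ big 41 60
L11: band op=0x9:4|rd=15:4|rs=3:4|pad=0:4 ⇒ 0x9f30 ⇒ big 9f 30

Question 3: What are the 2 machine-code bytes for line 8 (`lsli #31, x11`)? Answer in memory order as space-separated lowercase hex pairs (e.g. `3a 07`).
8b 1f

line 8 (lsli): pack op=0x8:4|rd=11:4|imm=31:8 = 0x8b1f; big→ 8b 1f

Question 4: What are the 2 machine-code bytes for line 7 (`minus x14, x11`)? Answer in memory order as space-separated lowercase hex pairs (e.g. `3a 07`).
7. minus fields op=0x3:4|rd=11:4|rs=14:4|pad=0:4 → word 3be0h → 3b e0

3b e0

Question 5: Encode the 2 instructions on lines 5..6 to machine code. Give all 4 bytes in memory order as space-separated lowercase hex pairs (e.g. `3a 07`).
b0 08 30 b0

L5: jz op=0xb:4|imm=8:12 ⇒ 0xb008 ⇒ big b0 08
L6: minus op=0x3:4|rd=0:4|rs=11:4|pad=0:4 ⇒ 0x30b0 ⇒ big 30 b0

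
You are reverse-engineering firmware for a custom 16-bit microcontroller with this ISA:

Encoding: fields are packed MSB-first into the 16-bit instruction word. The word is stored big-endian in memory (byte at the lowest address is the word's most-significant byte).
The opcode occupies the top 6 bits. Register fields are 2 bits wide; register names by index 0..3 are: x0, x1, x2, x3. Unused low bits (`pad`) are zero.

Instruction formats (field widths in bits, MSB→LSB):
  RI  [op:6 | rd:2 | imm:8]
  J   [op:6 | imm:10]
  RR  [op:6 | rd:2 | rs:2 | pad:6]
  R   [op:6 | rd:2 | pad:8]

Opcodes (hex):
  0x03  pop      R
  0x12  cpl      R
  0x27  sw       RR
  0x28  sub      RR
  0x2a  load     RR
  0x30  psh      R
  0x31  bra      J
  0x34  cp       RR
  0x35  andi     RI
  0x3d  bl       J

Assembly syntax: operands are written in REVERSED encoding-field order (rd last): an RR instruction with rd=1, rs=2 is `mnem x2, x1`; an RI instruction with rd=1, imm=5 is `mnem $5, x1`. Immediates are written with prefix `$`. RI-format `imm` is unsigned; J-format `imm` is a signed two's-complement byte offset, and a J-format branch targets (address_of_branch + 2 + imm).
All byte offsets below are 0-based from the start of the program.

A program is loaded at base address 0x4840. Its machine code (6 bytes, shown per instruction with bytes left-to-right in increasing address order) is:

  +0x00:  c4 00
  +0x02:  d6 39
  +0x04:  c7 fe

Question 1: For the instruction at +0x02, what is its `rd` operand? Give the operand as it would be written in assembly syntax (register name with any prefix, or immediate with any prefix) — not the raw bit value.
x2

+0x02: d6 39 ⇒ word 0xd639 (big)
  op=0xd639>>10=0x35 ⇒ andi (RI)
  [9:8] rd=2 = x2
  [7:0] imm=57 = $57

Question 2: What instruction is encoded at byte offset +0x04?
@+04  big-endian(c7 fe) = 0xc7fe
  op=0xc7fe>>10=0x31 ⇒ bra (J)
  [9:0] imm=1022 (s10→-2) = $-2

bra $-2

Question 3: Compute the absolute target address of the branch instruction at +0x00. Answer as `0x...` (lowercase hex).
0x4842

off 0x00: read c4 00 as big → 0xc400
  op=0xc400>>10=0x31 ⇒ bra (J)
  imm: (w>>0)&0x3ff=0x0 → $0
  target = base 0x4840 + off 0x00 + 2 + imm 0 = 0x4842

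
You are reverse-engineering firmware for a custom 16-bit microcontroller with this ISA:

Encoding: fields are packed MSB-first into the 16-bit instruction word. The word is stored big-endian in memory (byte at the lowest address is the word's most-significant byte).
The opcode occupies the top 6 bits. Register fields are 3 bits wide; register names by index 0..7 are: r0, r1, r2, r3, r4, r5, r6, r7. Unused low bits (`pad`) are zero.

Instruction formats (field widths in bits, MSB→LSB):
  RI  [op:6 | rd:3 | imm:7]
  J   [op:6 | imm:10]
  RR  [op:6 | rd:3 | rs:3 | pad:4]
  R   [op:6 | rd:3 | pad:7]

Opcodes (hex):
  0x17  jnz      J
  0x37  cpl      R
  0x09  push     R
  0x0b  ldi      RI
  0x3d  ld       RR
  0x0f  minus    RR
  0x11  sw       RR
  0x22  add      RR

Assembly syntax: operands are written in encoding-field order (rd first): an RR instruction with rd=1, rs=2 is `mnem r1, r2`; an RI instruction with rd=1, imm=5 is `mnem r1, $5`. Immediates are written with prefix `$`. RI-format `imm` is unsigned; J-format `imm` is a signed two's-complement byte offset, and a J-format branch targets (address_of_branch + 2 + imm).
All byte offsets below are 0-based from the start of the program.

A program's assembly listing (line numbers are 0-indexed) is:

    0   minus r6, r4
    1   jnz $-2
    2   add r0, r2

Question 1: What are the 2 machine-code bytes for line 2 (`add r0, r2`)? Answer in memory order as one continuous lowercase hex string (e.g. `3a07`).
8820

L2: add op=0x22:6|rd=0:3|rs=2:3|pad=0:4 ⇒ 0x8820 ⇒ big 88 20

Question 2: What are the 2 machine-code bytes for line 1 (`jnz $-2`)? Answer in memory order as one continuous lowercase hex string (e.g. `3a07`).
5ffe

line 1 (jnz): pack op=0x17:6|imm=-2:10 = 0x5ffe; big→ 5f fe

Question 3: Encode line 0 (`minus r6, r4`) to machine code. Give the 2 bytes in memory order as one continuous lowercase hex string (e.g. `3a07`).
0. minus fields op=0xf:6|rd=6:3|rs=4:3|pad=0:4 → word 3f40h → 3f 40

3f40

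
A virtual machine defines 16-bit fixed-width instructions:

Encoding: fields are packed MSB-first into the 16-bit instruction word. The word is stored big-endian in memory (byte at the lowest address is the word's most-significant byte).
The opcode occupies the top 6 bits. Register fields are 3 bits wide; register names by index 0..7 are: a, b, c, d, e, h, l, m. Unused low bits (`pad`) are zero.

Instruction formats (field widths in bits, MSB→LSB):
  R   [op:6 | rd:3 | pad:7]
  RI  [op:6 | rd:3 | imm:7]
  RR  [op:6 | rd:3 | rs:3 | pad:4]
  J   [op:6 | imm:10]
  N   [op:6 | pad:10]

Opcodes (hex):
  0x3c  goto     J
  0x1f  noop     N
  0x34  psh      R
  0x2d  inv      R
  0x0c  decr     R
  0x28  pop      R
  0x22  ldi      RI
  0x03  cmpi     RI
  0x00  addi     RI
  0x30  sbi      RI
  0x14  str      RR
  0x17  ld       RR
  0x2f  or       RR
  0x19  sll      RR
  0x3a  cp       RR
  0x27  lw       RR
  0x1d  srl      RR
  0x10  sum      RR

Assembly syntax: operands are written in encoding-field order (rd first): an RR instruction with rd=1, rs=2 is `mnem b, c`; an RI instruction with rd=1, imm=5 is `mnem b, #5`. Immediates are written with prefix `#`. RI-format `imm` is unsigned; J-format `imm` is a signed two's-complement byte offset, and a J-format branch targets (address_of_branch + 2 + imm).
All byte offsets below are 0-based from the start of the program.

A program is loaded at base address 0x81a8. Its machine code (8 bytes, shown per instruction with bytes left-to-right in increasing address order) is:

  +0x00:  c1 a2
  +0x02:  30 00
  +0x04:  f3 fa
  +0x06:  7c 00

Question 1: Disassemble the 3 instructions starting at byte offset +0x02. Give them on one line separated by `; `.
[02] 30 00 → 0x3000
  top 6b → 0xc → decr [R]
  rd: (w>>7)&0x7=0x0 → a
[04] f3 fa → 0xf3fa
  top 6b → 0x3c → goto [J]
  imm: (w>>0)&0x3ff=0x3fa (s10→-6) → #-6
[06] 7c 00 → 0x7c00
  top 6b → 0x1f → noop [N]

decr a; goto #-6; noop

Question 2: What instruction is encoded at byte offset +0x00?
sbi d, #34

+0x00: c1 a2 ⇒ word 0xc1a2 (big)
  top 6b → 0x30 → sbi [RI]
  [9:7] rd=3 = d
  [6:0] imm=34 = #34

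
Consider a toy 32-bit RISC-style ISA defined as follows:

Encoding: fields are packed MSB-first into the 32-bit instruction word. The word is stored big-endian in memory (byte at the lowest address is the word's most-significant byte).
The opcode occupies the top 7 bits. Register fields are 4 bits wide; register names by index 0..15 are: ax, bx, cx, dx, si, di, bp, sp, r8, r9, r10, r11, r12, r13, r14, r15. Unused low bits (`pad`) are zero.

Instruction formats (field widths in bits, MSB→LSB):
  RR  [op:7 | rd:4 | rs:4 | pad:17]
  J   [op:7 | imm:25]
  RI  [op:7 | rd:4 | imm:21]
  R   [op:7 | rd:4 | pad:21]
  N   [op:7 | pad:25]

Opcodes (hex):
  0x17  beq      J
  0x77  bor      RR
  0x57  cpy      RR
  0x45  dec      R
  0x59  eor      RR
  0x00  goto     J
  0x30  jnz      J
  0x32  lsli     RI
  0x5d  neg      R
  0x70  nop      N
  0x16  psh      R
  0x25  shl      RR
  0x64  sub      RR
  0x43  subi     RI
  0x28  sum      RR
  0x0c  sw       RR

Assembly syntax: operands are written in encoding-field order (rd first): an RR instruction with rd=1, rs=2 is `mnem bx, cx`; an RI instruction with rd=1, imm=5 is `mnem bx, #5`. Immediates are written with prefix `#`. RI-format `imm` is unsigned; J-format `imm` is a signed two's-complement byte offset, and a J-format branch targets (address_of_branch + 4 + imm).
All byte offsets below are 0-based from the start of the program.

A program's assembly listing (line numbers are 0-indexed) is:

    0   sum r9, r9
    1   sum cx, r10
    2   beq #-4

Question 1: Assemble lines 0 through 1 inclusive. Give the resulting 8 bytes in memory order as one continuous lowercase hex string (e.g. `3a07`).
0. sum fields op=0x28:7|rd=9:4|rs=9:4|pad=0:17 → word 51320000h → 51 32 00 00
1. sum fields op=0x28:7|rd=2:4|rs=10:4|pad=0:17 → word 50540000h → 50 54 00 00

5132000050540000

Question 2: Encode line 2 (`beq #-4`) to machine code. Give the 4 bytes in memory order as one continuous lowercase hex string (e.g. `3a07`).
2ffffffc

line 2 (beq): pack op=0x17:7|imm=-4:25 = 0x2ffffffc; big→ 2f ff ff fc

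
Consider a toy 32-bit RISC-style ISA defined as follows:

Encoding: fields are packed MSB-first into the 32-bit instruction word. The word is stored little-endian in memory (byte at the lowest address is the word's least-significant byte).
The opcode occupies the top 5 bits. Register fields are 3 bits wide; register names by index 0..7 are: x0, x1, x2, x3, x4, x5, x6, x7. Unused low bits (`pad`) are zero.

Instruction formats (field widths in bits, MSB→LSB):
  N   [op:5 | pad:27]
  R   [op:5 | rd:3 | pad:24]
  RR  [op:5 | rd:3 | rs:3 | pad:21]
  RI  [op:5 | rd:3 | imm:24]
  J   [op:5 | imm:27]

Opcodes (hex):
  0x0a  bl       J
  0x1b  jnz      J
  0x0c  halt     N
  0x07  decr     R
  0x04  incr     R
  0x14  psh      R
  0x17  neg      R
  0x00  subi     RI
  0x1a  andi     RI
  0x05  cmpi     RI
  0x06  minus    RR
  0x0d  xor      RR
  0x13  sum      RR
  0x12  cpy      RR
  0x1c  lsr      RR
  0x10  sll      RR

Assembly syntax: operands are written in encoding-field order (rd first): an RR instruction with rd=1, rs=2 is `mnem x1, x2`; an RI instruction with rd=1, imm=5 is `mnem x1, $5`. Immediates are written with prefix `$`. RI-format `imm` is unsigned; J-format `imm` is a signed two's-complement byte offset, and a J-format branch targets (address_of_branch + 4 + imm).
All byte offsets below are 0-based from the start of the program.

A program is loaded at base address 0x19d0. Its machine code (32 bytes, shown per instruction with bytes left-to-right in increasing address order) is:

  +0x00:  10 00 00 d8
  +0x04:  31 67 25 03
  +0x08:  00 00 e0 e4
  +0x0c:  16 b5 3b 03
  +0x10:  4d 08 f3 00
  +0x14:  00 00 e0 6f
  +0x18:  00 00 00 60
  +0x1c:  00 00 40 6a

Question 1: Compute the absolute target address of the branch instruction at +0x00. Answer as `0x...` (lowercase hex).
0x19e4

off 0x00: read 10 00 00 d8 as little → 0xd8000010
  op=0xd8000010>>27=0x1b ⇒ jnz (J)
  imm@[26:0]=0x10 ⇒ $16
  target = base 0x19d0 + off 0x00 + 4 + imm 16 = 0x19e4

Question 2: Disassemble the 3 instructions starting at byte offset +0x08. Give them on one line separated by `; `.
lsr x4, x7; subi x3, $3912982; subi x0, $15927373

@+08  little-endian(00 00 e0 e4) = 0xe4e00000
  op=0xe4e00000>>27=0x1c ⇒ lsr (RR)
  [26:24] rd=4 = x4
  [23:21] rs=7 = x7
@+0c  little-endian(16 b5 3b 03) = 0x033bb516
  op=0x033bb516>>27=0x0 ⇒ subi (RI)
  [26:24] rd=3 = x3
  [23:0] imm=3912982 = $3912982
@+10  little-endian(4d 08 f3 00) = 0x00f3084d
  op=0x00f3084d>>27=0x0 ⇒ subi (RI)
  [26:24] rd=0 = x0
  [23:0] imm=15927373 = $15927373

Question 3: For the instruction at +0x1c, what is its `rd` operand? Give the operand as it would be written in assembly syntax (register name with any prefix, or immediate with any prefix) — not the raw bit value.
+0x1c: 00 00 40 6a ⇒ word 0x6a400000 (little)
  opcode bits[31:27]=0xd: xor/RR
  [26:24] rd=2 = x2
  [23:21] rs=2 = x2

x2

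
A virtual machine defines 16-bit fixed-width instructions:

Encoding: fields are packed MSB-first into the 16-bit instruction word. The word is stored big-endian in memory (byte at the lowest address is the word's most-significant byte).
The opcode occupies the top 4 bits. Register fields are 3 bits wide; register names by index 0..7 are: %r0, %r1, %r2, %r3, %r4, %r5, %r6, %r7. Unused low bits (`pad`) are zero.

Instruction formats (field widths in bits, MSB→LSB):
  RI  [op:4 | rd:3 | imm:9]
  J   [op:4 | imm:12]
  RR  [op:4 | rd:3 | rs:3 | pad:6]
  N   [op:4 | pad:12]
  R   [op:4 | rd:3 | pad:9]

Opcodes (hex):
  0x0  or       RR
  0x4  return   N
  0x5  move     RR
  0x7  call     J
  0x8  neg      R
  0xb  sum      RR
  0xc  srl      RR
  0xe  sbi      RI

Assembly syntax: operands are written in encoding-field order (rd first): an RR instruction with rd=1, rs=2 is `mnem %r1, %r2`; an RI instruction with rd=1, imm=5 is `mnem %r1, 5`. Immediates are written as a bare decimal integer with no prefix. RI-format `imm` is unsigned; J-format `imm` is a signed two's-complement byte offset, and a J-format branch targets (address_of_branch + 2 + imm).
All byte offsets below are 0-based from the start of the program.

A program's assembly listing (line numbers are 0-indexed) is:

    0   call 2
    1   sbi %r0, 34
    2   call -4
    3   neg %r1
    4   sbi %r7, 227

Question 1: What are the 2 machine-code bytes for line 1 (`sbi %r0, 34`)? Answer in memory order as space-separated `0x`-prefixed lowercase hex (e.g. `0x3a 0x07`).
1. sbi fields op=0xe:4|rd=0:3|imm=34:9 → word e022h → e0 22

0xe0 0x22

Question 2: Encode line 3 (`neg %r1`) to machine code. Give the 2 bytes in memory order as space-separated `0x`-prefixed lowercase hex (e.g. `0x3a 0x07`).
0x82 0x00

L3: neg op=0x8:4|rd=1:3|pad=0:9 ⇒ 0x8200 ⇒ big 82 00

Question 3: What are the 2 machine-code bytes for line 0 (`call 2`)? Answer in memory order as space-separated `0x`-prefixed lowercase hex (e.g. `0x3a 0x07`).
L0: call op=0x7:4|imm=2:12 ⇒ 0x7002 ⇒ big 70 02

0x70 0x02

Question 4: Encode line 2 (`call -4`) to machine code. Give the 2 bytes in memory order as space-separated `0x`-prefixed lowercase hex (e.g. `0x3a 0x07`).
0x7f 0xfc

2. call fields op=0x7:4|imm=-4:12 → word 7ffch → 7f fc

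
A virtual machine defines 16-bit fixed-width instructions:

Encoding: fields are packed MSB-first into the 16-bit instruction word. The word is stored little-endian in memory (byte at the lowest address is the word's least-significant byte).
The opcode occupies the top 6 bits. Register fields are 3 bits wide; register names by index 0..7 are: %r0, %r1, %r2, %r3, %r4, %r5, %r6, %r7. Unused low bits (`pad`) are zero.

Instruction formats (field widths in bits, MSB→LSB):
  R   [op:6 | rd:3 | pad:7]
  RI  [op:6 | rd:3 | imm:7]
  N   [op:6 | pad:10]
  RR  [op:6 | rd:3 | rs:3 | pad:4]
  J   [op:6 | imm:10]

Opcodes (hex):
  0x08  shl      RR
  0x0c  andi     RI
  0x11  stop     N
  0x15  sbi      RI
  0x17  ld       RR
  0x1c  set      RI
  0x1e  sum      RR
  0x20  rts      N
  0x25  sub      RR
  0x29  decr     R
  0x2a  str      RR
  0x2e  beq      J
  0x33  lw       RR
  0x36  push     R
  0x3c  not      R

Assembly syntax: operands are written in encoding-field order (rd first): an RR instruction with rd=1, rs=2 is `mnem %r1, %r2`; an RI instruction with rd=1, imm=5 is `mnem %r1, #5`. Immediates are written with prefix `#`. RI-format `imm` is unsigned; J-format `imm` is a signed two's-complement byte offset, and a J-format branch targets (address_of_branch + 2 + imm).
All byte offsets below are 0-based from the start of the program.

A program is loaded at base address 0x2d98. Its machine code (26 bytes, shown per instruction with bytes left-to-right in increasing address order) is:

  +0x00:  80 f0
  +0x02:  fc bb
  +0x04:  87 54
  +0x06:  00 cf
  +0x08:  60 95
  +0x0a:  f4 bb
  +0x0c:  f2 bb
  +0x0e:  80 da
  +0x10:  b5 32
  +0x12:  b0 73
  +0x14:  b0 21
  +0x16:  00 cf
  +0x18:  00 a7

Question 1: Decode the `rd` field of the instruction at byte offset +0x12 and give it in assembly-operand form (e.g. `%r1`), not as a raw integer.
%r7

[12] b0 73 → 0x73b0
  top 6b → 0x1c → set [RI]
  rd@[9:7]=0x7 ⇒ %r7
  imm@[6:0]=0x30 ⇒ #48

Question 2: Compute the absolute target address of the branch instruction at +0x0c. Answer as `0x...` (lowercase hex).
0x2d98

[0c] f2 bb → 0xbbf2
  op=0xbbf2>>10=0x2e ⇒ beq (J)
  [9:0] imm=1010 (s10→-14) = #-14
  target = base 0x2d98 + off 0x0c + 2 + imm -14 = 0x2d98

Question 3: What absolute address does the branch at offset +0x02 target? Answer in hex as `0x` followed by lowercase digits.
+0x02: fc bb ⇒ word 0xbbfc (little)
  top 6b → 0x2e → beq [J]
  imm@[9:0]=0x3fc (s10→-4) ⇒ #-4
  target = base 0x2d98 + off 0x02 + 2 + imm -4 = 0x2d98

0x2d98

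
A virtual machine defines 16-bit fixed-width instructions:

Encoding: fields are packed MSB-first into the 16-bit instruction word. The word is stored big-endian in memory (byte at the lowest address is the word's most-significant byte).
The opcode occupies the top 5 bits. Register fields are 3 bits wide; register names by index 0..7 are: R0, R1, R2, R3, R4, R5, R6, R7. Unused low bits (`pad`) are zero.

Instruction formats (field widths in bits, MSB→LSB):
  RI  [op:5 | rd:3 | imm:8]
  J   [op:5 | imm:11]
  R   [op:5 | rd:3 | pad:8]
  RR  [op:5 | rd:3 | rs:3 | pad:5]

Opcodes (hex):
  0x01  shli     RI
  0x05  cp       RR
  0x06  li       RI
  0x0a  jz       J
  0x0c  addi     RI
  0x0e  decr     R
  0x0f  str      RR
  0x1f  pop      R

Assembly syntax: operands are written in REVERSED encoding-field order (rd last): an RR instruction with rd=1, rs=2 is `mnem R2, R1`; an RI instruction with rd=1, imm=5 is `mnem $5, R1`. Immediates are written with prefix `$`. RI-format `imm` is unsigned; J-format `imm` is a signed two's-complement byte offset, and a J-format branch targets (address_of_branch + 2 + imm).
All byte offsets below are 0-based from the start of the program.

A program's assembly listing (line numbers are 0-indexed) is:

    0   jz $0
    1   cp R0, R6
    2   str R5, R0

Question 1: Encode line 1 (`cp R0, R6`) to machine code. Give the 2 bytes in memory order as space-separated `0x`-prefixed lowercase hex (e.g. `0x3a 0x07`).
0x2e 0x00

1. cp fields op=0x5:5|rd=6:3|rs=0:3|pad=0:5 → word 2e00h → 2e 00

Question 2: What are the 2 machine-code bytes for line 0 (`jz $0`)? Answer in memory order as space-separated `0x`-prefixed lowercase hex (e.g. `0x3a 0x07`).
0x50 0x00

0. jz fields op=0xa:5|imm=0:11 → word 5000h → 50 00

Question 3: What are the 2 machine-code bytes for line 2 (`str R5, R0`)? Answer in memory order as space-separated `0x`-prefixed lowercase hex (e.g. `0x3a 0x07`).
0x78 0xa0

L2: str op=0xf:5|rd=0:3|rs=5:3|pad=0:5 ⇒ 0x78a0 ⇒ big 78 a0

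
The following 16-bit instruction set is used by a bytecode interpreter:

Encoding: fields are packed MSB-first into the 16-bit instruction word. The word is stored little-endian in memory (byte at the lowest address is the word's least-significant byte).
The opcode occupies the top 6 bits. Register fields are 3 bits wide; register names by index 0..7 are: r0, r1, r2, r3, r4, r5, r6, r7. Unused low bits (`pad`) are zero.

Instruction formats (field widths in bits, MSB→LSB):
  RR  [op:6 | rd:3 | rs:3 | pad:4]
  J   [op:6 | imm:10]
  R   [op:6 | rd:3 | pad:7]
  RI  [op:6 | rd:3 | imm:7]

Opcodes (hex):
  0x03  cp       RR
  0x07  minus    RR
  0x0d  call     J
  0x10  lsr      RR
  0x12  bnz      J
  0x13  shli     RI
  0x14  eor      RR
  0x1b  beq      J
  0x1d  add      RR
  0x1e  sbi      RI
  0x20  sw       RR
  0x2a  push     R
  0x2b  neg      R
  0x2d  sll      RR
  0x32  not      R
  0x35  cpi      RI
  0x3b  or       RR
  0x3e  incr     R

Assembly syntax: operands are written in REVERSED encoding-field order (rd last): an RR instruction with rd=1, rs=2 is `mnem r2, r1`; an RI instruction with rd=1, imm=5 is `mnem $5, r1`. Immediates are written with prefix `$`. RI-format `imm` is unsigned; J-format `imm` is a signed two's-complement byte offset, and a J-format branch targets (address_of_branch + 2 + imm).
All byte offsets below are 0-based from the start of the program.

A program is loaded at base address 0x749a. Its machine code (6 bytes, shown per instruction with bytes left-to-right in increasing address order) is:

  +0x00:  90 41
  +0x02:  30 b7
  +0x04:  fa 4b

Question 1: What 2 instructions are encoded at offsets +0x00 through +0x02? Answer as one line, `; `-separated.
@+00  little-endian(90 41) = 0x4190
  opcode bits[15:10]=0x10: lsr/RR
  rd@[9:7]=0x3 ⇒ r3
  rs@[6:4]=0x1 ⇒ r1
@+02  little-endian(30 b7) = 0xb730
  opcode bits[15:10]=0x2d: sll/RR
  rd@[9:7]=0x6 ⇒ r6
  rs@[6:4]=0x3 ⇒ r3

lsr r1, r3; sll r3, r6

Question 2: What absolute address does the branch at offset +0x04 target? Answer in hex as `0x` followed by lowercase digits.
0x749a

[04] fa 4b → 0x4bfa
  opcode bits[15:10]=0x12: bnz/J
  imm@[9:0]=0x3fa (s10→-6) ⇒ $-6
  target = base 0x749a + off 0x04 + 2 + imm -6 = 0x749a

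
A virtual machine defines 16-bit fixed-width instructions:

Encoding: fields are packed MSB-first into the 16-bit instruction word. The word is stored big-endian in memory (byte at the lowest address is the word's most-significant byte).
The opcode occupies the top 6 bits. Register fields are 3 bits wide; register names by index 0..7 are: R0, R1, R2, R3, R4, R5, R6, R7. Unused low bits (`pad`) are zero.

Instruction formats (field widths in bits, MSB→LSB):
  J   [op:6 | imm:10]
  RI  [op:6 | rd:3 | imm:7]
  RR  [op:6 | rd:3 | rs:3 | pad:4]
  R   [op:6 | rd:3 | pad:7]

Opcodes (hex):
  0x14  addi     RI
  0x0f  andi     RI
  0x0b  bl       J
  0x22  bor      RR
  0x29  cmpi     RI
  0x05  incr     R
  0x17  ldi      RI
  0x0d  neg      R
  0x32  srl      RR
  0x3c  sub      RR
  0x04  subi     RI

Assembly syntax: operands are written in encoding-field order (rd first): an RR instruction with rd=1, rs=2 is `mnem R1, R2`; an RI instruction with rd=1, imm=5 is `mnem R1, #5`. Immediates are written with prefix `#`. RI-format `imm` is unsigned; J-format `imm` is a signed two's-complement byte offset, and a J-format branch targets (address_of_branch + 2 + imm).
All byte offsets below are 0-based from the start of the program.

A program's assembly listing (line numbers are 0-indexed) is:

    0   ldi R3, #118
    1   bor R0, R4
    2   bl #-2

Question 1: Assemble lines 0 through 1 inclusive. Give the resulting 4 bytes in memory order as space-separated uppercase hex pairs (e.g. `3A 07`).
5D F6 88 40

0. ldi fields op=0x17:6|rd=3:3|imm=118:7 → word 5df6h → 5d f6
1. bor fields op=0x22:6|rd=0:3|rs=4:3|pad=0:4 → word 8840h → 88 40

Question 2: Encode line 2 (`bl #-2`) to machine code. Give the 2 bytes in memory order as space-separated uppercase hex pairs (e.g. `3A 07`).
2F FE

line 2 (bl): pack op=0xb:6|imm=-2:10 = 0x2ffe; big→ 2f fe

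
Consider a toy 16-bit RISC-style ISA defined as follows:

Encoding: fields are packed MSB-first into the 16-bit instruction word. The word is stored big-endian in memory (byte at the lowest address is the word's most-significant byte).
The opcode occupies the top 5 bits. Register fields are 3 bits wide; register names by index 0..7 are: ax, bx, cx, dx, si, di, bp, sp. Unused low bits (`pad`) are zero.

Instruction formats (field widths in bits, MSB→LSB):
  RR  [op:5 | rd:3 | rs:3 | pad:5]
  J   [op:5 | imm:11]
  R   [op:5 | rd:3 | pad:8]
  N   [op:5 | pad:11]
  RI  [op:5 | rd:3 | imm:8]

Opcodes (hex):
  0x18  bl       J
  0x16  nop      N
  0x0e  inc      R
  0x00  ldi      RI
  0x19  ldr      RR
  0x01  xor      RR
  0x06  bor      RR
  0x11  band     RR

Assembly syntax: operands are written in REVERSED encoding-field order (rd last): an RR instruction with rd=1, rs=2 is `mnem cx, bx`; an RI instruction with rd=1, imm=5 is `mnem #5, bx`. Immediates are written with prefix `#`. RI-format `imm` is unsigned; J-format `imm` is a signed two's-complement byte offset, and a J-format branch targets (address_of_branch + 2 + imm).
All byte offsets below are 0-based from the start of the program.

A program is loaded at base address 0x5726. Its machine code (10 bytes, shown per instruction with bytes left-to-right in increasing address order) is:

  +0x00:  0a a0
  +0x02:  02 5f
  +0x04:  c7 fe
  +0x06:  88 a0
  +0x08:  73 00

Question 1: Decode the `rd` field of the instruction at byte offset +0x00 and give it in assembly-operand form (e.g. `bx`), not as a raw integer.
cx

off 0x00: read 0a a0 as big → 0x0aa0
  opcode bits[15:11]=0x1: xor/RR
  [10:8] rd=2 = cx
  [7:5] rs=5 = di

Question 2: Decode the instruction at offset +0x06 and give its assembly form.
@+06  big-endian(88 a0) = 0x88a0
  op=0x88a0>>11=0x11 ⇒ band (RR)
  rd@[10:8]=0x0 ⇒ ax
  rs@[7:5]=0x5 ⇒ di

band di, ax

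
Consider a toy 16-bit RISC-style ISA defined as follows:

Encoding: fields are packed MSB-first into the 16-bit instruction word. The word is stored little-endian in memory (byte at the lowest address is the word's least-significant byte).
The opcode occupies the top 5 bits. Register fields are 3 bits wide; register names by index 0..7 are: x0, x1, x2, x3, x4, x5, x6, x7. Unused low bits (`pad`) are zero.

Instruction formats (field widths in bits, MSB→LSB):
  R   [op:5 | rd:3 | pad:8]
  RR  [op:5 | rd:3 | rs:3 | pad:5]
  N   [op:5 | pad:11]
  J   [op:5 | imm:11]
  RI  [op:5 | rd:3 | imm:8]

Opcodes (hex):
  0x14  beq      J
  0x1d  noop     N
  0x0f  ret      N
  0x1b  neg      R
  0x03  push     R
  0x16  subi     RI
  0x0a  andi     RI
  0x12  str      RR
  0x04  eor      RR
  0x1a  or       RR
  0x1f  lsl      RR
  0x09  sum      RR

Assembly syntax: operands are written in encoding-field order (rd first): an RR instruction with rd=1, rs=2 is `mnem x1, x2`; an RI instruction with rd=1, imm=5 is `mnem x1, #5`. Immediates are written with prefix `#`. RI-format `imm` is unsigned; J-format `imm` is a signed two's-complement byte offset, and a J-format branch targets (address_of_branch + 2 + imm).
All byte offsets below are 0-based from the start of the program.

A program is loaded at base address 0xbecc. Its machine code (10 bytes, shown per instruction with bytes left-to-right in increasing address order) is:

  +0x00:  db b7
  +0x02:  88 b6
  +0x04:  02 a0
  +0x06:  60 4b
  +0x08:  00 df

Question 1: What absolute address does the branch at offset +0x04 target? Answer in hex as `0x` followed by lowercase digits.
0xbed4

+0x04: 02 a0 ⇒ word 0xa002 (little)
  opcode bits[15:11]=0x14: beq/J
  imm@[10:0]=0x2 ⇒ #2
  target = base 0xbecc + off 0x04 + 2 + imm 2 = 0xbed4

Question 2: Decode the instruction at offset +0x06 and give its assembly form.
sum x3, x3

[06] 60 4b → 0x4b60
  top 5b → 0x9 → sum [RR]
  rd@[10:8]=0x3 ⇒ x3
  rs@[7:5]=0x3 ⇒ x3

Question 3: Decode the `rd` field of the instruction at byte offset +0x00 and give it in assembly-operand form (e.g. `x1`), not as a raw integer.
@+00  little-endian(db b7) = 0xb7db
  opcode bits[15:11]=0x16: subi/RI
  rd@[10:8]=0x7 ⇒ x7
  imm@[7:0]=0xdb ⇒ #219

x7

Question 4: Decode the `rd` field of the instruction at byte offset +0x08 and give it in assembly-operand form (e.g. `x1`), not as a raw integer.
x7

@+08  little-endian(00 df) = 0xdf00
  op=0xdf00>>11=0x1b ⇒ neg (R)
  rd: (w>>8)&0x7=0x7 → x7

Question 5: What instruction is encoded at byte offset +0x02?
subi x6, #136

[02] 88 b6 → 0xb688
  opcode bits[15:11]=0x16: subi/RI
  rd: (w>>8)&0x7=0x6 → x6
  imm: (w>>0)&0xff=0x88 → #136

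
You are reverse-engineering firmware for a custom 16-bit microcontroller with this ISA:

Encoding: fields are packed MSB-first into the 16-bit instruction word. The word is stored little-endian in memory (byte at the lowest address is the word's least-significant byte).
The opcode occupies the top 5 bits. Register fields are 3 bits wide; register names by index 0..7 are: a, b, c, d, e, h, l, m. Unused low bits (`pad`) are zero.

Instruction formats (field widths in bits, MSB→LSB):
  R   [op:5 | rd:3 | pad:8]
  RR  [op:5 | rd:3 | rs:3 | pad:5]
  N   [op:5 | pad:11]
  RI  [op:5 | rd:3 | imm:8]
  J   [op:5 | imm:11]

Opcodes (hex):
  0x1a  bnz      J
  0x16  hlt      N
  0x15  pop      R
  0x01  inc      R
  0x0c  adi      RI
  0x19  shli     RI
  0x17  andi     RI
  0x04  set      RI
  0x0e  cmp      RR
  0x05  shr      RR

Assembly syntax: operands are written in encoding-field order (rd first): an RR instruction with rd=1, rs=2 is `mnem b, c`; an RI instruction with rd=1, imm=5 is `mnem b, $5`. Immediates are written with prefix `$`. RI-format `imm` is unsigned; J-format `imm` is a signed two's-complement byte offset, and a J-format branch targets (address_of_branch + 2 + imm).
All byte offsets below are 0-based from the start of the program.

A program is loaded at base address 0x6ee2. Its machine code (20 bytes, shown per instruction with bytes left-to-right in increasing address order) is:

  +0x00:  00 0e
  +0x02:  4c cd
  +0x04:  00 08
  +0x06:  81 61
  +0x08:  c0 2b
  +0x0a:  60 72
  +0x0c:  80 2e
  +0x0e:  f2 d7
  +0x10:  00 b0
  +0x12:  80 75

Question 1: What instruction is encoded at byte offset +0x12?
cmp h, e

off 0x12: read 80 75 as little → 0x7580
  opcode bits[15:11]=0xe: cmp/RR
  [10:8] rd=5 = h
  [7:5] rs=4 = e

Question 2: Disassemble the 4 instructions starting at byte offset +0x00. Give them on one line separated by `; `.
[00] 00 0e → 0x0e00
  top 5b → 0x1 → inc [R]
  rd@[10:8]=0x6 ⇒ l
[02] 4c cd → 0xcd4c
  top 5b → 0x19 → shli [RI]
  rd@[10:8]=0x5 ⇒ h
  imm@[7:0]=0x4c ⇒ $76
[04] 00 08 → 0x0800
  top 5b → 0x1 → inc [R]
  rd@[10:8]=0x0 ⇒ a
[06] 81 61 → 0x6181
  top 5b → 0xc → adi [RI]
  rd@[10:8]=0x1 ⇒ b
  imm@[7:0]=0x81 ⇒ $129

inc l; shli h, $76; inc a; adi b, $129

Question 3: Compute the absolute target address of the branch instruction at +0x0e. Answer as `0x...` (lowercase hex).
[0e] f2 d7 → 0xd7f2
  top 5b → 0x1a → bnz [J]
  imm: (w>>0)&0x7ff=0x7f2 (s11→-14) → $-14
  target = base 0x6ee2 + off 0x0e + 2 + imm -14 = 0x6ee4

0x6ee4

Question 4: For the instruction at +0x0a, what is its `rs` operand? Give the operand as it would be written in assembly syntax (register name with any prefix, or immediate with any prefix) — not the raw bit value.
d

@+0a  little-endian(60 72) = 0x7260
  op=0x7260>>11=0xe ⇒ cmp (RR)
  [10:8] rd=2 = c
  [7:5] rs=3 = d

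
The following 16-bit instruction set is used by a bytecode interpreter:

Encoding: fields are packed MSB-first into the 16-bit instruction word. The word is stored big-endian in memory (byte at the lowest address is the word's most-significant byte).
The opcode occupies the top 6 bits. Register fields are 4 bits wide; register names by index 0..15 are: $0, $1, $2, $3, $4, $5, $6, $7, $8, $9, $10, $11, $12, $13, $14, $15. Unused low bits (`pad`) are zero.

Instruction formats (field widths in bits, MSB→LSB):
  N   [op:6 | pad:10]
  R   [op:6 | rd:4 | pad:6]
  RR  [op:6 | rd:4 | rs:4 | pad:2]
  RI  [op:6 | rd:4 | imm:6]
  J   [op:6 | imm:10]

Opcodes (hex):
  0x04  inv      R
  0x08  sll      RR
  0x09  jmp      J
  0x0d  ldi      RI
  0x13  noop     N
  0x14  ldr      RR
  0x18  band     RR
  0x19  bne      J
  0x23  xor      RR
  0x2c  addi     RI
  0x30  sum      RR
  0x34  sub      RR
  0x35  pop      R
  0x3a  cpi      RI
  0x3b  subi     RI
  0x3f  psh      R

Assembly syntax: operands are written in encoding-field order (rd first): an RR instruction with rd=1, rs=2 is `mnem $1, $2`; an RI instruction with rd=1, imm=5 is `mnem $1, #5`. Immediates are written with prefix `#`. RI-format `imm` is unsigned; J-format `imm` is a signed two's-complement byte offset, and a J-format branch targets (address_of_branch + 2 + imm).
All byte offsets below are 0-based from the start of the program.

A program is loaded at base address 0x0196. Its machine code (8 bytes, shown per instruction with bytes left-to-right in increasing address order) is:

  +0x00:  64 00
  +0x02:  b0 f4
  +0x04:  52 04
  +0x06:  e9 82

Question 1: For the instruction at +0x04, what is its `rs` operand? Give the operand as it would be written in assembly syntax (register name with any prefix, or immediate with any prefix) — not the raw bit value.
$1

@+04  big-endian(52 04) = 0x5204
  op=0x5204>>10=0x14 ⇒ ldr (RR)
  [9:6] rd=8 = $8
  [5:2] rs=1 = $1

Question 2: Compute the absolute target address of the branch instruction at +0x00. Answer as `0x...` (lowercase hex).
0x0198

off 0x00: read 64 00 as big → 0x6400
  op=0x6400>>10=0x19 ⇒ bne (J)
  [9:0] imm=0 = #0
  target = base 0x0196 + off 0x00 + 2 + imm 0 = 0x0198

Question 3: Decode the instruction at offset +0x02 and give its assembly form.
addi $3, #52

[02] b0 f4 → 0xb0f4
  op=0xb0f4>>10=0x2c ⇒ addi (RI)
  [9:6] rd=3 = $3
  [5:0] imm=52 = #52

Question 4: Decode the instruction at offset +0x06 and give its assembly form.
cpi $6, #2

+0x06: e9 82 ⇒ word 0xe982 (big)
  opcode bits[15:10]=0x3a: cpi/RI
  [9:6] rd=6 = $6
  [5:0] imm=2 = #2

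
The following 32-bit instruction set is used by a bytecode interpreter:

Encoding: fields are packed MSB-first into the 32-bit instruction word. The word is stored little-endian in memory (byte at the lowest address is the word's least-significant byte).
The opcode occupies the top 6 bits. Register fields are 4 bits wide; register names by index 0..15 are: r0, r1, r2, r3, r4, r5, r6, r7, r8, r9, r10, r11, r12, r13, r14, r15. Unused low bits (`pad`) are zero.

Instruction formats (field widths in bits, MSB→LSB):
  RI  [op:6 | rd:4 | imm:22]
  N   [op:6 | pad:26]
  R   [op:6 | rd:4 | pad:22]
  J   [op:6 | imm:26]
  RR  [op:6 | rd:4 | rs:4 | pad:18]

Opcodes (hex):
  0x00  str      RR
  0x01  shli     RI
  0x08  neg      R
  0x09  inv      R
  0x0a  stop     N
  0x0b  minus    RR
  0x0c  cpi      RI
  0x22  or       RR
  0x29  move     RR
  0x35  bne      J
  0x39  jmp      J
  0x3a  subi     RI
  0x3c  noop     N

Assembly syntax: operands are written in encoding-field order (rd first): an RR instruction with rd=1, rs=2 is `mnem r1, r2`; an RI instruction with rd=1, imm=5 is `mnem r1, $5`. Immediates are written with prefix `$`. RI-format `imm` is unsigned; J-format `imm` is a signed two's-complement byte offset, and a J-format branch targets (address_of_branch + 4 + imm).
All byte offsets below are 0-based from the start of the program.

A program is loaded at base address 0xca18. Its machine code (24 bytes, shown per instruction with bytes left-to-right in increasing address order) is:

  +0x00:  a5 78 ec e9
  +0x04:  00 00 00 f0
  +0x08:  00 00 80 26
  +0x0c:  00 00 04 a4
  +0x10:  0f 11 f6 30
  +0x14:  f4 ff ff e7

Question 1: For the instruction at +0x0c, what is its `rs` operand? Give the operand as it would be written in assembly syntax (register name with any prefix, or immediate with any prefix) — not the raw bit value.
r1

+0x0c: 00 00 04 a4 ⇒ word 0xa4040000 (little)
  opcode bits[31:26]=0x29: move/RR
  [25:22] rd=0 = r0
  [21:18] rs=1 = r1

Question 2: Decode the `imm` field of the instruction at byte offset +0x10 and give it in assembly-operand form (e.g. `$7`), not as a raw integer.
[10] 0f 11 f6 30 → 0x30f6110f
  top 6b → 0xc → cpi [RI]
  rd: (w>>22)&0xf=0x3 → r3
  imm: (w>>0)&0x3fffff=0x36110f → $3543311

$3543311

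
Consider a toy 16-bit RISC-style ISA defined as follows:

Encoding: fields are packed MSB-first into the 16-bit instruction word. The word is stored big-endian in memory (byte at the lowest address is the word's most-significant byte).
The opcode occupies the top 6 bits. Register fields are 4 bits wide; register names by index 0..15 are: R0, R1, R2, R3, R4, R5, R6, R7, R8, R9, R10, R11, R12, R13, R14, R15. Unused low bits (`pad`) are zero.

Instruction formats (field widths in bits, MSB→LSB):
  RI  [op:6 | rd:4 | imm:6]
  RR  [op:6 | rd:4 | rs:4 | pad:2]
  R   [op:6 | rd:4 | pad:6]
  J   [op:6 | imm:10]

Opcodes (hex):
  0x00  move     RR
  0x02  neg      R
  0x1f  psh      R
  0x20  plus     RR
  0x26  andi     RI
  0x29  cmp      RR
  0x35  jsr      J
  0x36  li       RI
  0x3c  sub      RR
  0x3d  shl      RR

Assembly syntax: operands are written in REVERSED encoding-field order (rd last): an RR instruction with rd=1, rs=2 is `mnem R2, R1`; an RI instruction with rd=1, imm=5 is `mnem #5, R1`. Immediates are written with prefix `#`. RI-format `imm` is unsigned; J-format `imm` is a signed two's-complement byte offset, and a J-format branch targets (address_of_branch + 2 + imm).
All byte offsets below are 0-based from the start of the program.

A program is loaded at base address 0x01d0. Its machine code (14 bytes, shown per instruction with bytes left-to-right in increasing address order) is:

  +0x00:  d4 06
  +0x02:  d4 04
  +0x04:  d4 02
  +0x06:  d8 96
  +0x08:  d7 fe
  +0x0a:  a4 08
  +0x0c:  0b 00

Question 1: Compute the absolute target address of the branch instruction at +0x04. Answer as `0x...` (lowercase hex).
[04] d4 02 → 0xd402
  op=0xd402>>10=0x35 ⇒ jsr (J)
  imm: (w>>0)&0x3ff=0x2 → #2
  target = base 0x01d0 + off 0x04 + 2 + imm 2 = 0x01d8

0x01d8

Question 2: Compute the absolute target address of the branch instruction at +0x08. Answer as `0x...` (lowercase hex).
0x01d8

+0x08: d7 fe ⇒ word 0xd7fe (big)
  top 6b → 0x35 → jsr [J]
  imm: (w>>0)&0x3ff=0x3fe (s10→-2) → #-2
  target = base 0x01d0 + off 0x08 + 2 + imm -2 = 0x01d8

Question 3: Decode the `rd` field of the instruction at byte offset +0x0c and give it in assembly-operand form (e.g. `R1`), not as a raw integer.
@+0c  big-endian(0b 00) = 0x0b00
  top 6b → 0x2 → neg [R]
  rd@[9:6]=0xc ⇒ R12

R12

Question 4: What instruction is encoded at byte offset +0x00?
jsr #6

[00] d4 06 → 0xd406
  opcode bits[15:10]=0x35: jsr/J
  imm@[9:0]=0x6 ⇒ #6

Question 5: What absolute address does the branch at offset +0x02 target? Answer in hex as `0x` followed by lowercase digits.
0x01d8

+0x02: d4 04 ⇒ word 0xd404 (big)
  opcode bits[15:10]=0x35: jsr/J
  [9:0] imm=4 = #4
  target = base 0x01d0 + off 0x02 + 2 + imm 4 = 0x01d8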